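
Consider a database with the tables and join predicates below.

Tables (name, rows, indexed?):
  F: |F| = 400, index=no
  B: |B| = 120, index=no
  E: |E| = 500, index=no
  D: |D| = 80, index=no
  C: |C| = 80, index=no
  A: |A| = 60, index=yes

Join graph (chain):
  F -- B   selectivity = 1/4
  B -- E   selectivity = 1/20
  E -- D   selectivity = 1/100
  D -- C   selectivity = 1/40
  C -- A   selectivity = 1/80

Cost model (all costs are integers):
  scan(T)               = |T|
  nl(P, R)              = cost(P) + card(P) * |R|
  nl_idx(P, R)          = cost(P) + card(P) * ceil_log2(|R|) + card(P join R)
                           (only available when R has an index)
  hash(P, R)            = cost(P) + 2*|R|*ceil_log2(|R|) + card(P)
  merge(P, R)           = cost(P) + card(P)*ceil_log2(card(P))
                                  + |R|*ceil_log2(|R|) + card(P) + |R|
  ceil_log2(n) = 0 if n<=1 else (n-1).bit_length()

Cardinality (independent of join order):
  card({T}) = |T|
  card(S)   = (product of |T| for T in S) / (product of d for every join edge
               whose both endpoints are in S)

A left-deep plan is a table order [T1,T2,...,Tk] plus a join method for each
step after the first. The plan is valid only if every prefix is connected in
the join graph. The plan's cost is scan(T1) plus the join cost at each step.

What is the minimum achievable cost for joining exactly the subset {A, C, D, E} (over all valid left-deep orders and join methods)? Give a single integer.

5160

Selinger DP over subsets of {A,C,D,E}:
  {E}: scan cost=500, card=500
  {D}: scan cost=80, card=80
  {C}: scan cost=80, card=80
  {A}: scan cost=60, card=60
  {DE}: card=400; try (D,hash)→2120, (E,merge)→5720, (D,merge)→6140, (E,hash)→9160, (E,nl)→40080, (D,nl)→40500; best=2120 via (D,hash)
  {CD}: card=160; try (D,hash)→1280, (C,hash)→1280, (D,merge)→1360, (C,merge)→1360, (D,nl)→6480, (C,nl)→6480; best=1280 via (D,hash)
  {AC}: card=60; try (A,nl_idx)→620, (A,hash)→880, (C,merge)→1120, (A,merge)→1140, (C,hash)→1240, (C,nl)→4860 …(+1); best=620 via (A,nl_idx)
  {CDE}: card=800; try (C,hash)→3640, (C,merge)→6760, (E,merge)→7720, (E,hash)→10440, (C,nl)→34120, (E,nl)→81280; best=3640 via (C,hash)
  {ACD}: card=120; try (D,merge)→1680, (D,hash)→1800, (A,hash)→2160, (A,nl_idx)→2360, (A,merge)→3140, (D,nl)→5420 …(+1); best=1680 via (D,merge)
  {ACDE}: card=600; try (A,hash)→5160, (E,merge)→7640, (A,nl_idx)→9040, (E,hash)→10800, (A,merge)→12860, (A,nl)→51640 …(+1); best=5160 via (A,hash)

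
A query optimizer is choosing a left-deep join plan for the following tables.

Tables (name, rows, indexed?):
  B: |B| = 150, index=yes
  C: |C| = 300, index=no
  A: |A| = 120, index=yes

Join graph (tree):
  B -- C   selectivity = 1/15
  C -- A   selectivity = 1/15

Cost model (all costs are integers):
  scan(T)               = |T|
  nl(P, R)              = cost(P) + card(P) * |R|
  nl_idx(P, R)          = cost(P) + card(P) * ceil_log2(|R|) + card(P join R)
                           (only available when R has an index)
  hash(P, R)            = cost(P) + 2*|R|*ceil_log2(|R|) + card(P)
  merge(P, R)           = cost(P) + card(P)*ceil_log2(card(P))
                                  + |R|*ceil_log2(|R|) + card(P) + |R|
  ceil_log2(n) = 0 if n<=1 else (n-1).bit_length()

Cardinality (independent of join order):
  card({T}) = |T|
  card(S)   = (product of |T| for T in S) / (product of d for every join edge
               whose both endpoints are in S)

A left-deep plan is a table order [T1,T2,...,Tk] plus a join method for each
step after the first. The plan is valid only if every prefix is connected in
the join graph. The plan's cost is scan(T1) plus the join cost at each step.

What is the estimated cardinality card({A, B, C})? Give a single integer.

24000

Tables in S: A(120), B(150), C(300)
Edges inside S: B-C(d=15), C-A(d=15)
numerator = 120 * 150 * 300 = 5400000
denominator = 15 * 15 = 225
card(S) = 5400000 / 225 = 24000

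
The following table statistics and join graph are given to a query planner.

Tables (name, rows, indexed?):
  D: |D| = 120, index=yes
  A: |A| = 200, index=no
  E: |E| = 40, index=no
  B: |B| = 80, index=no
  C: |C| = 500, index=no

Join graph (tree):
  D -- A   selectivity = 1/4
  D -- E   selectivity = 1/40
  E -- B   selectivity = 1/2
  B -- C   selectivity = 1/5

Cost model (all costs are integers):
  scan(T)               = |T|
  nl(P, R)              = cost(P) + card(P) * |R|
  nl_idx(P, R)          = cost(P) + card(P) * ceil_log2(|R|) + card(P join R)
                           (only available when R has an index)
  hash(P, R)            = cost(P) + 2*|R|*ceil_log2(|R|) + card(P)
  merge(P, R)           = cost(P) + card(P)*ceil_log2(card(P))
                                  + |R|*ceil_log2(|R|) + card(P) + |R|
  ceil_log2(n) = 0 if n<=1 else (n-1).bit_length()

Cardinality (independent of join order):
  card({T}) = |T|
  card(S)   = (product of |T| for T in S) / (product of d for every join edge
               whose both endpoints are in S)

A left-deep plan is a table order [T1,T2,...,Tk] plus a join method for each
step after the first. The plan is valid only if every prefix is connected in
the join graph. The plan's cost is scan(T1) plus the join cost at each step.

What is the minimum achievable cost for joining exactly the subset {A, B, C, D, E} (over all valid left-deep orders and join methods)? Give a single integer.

Selinger DP over subsets of {A,B,C,D,E}:
  {D}: scan cost=120, card=120
  {A}: scan cost=200, card=200
  {E}: scan cost=40, card=40
  {B}: scan cost=80, card=80
  {C}: scan cost=500, card=500
  {AD}: card=6000; try (D,hash)→2080, (A,merge)→2880, (D,merge)→2960, (A,hash)→3440, (D,nl_idx)→7600, (A,nl)→24120 …(+1); best=2080 via (D,hash)
  {DE}: card=120; try (D,nl_idx)→440, (E,hash)→720, (D,merge)→1280, (E,merge)→1360, (D,hash)→1760, (D,nl)→4840 …(+1); best=440 via (D,nl_idx)
  {BE}: card=1600; try (E,hash)→640, (B,merge)→960, (E,merge)→1000, (B,hash)→1200, (B,nl)→3240, (E,nl)→3280; best=640 via (E,hash)
  {BC}: card=8000; try (B,hash)→2120, (C,merge)→5720, (B,merge)→6140, (C,hash)→9160, (C,nl)→40080, (B,nl)→40500; best=2120 via (B,hash)
  {ADE}: card=6000; try (A,merge)→3200, (A,hash)→3760, (E,hash)→8560, (A,nl)→24440, (E,merge)→86360, (E,nl)→242080; best=3200 via (A,merge)
  {BDE}: card=4800; try (B,hash)→1680, (B,merge)→2040, (D,hash)→3920, (B,nl)→10040, (D,nl_idx)→16640, (D,merge)→20800 …(+1); best=1680 via (B,hash)
  {BCE}: card=160000; try (E,hash)→10600, (C,hash)→11240, (C,merge)→24840, (E,merge)→114400, (E,nl)→322120, (C,nl)→800640; best=10600 via (E,hash)
  {ABDE}: card=240000; try (A,hash)→9680, (B,hash)→10320, (A,merge)→70680, (B,merge)→87840, (B,nl)→483200, (A,nl)→961680; best=9680 via (A,hash)
  {BCDE}: card=480000; try (C,hash)→15480, (C,merge)→73880, (D,hash)→172280, (D,nl_idx)→1610600, (C,nl)→2401680, (D,merge)→3051560 …(+1); best=15480 via (C,hash)
  {ABCDE}: card=24000000; try (C,hash)→258680, (A,hash)→498680, (C,merge)→4574680, (A,merge)→9617280, (A,nl)→96015480, (C,nl)→120009680; best=258680 via (C,hash)

258680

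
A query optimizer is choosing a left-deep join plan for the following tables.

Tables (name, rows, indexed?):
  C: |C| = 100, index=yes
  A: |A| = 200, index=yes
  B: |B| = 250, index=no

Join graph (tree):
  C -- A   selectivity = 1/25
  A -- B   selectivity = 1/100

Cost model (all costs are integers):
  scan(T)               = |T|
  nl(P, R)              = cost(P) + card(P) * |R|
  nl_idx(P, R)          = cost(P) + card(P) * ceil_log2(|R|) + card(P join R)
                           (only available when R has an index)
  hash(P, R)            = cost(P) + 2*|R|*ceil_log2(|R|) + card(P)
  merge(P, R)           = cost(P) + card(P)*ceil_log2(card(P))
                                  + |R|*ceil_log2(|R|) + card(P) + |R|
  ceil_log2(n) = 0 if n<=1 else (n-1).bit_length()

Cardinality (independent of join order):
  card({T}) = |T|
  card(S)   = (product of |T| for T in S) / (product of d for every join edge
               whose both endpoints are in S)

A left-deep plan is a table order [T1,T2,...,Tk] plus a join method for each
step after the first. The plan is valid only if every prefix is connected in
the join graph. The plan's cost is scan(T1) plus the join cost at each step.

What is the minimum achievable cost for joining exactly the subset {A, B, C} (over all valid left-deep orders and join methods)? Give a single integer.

Selinger DP over subsets of {A,B,C}:
  {C}: scan cost=100, card=100
  {A}: scan cost=200, card=200
  {B}: scan cost=250, card=250
  {AC}: card=800; try (A,nl_idx)→1700, (C,hash)→1800, (C,nl_idx)→2400, (A,merge)→2700, (C,merge)→2800, (A,hash)→3400 …(+2); best=1700 via (A,nl_idx)
  {AB}: card=500; try (A,nl_idx)→2750, (A,hash)→3700, (B,merge)→4250, (A,merge)→4300, (B,hash)→4400, (B,nl)→50200 …(+1); best=2750 via (A,nl_idx)
  {ABC}: card=2000; try (C,hash)→4650, (B,hash)→6500, (C,nl_idx)→8250, (C,merge)→8550, (B,merge)→12750, (C,nl)→52750 …(+1); best=4650 via (C,hash)

4650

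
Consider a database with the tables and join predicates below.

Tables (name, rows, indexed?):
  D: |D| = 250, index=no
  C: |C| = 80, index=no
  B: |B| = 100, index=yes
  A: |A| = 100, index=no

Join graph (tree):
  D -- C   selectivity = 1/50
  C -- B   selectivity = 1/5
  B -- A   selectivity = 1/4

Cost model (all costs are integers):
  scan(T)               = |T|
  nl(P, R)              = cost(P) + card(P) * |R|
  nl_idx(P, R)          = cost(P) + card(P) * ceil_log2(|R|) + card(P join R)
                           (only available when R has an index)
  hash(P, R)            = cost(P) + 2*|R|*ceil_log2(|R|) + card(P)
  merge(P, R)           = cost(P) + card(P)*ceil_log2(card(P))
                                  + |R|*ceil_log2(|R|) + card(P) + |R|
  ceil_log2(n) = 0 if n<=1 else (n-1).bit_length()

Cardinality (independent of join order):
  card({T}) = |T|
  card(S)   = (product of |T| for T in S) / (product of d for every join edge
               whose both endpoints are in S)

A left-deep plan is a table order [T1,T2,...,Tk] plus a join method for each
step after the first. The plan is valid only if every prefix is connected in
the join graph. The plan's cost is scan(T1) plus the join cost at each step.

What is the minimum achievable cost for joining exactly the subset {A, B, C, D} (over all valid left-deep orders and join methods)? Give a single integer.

Selinger DP over subsets of {A,B,C,D}:
  {D}: scan cost=250, card=250
  {C}: scan cost=80, card=80
  {B}: scan cost=100, card=100
  {A}: scan cost=100, card=100
  {CD}: card=400; try (C,hash)→1620, (D,merge)→2970, (C,merge)→3140, (D,hash)→4160, (D,nl)→20080, (C,nl)→20250; best=1620 via (C,hash)
  {BC}: card=1600; try (C,hash)→1320, (B,merge)→1520, (C,merge)→1540, (B,hash)→1560, (B,nl_idx)→2240, (B,nl)→8080 …(+1); best=1320 via (C,hash)
  {AB}: card=2500; try (B,hash)→1600, (A,hash)→1600, (B,merge)→1700, (A,merge)→1700, (B,nl_idx)→3300, (B,nl)→10100 …(+1); best=1600 via (B,hash)
  {BCD}: card=8000; try (B,hash)→3420, (B,merge)→6420, (D,hash)→6920, (B,nl_idx)→12420, (D,merge)→22770, (B,nl)→41620 …(+1); best=3420 via (B,hash)
  {ABC}: card=40000; try (A,hash)→4320, (C,hash)→5220, (A,merge)→21320, (C,merge)→34740, (A,nl)→161320, (C,nl)→201600; best=4320 via (A,hash)
  {ABCD}: card=200000; try (A,hash)→12820, (D,hash)→48320, (A,merge)→116220, (D,merge)→686570, (A,nl)→803420, (D,nl)→10004320; best=12820 via (A,hash)

12820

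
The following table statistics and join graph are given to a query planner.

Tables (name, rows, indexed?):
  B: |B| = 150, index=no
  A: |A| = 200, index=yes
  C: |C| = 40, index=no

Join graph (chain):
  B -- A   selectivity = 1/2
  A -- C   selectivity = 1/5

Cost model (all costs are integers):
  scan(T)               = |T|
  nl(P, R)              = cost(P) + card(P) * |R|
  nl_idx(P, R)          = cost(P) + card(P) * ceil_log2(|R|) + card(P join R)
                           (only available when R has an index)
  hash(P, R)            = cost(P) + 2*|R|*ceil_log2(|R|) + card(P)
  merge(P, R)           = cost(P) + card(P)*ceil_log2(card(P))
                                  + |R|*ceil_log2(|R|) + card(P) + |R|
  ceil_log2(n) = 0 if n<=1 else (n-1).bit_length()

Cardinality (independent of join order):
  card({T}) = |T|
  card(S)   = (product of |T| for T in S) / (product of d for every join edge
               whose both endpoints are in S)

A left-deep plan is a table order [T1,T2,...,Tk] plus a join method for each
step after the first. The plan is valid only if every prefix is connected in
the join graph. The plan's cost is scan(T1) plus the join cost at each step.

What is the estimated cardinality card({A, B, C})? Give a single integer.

Tables in S: A(200), B(150), C(40)
Edges inside S: B-A(d=2), A-C(d=5)
numerator = 200 * 150 * 40 = 1200000
denominator = 2 * 5 = 10
card(S) = 1200000 / 10 = 120000

120000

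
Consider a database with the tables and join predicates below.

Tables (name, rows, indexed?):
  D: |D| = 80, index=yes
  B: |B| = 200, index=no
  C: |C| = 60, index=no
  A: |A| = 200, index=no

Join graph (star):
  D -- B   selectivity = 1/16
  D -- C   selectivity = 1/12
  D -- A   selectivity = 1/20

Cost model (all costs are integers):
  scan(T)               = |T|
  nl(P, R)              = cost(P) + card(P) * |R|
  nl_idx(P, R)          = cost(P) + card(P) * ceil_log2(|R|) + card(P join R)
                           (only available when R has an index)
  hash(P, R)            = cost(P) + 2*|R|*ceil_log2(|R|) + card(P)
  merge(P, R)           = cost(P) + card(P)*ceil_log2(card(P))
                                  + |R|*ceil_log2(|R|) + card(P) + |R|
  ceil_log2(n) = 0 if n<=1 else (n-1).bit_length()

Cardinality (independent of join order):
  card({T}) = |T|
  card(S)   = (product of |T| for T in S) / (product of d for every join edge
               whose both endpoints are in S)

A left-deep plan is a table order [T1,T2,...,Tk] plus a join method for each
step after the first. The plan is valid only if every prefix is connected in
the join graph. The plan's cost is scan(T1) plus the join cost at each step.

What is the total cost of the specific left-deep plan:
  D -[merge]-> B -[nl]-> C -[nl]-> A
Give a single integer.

step 1: scan D: cost=80, card=80
step 2: join B via merge
    card(P join B) = 80*200/(16) = 1000
    cost = 80 + 80*7 + 200*8 + 80 + 200 = 2520
step 3: join C via nl
    card(P join C) = 1000*60/(12) = 5000
    cost = 2520 + 1000*60 = 62520
step 4: join A via nl
    card(P join A) = 5000*200/(20) = 50000
    cost = 62520 + 5000*200 = 1062520

1062520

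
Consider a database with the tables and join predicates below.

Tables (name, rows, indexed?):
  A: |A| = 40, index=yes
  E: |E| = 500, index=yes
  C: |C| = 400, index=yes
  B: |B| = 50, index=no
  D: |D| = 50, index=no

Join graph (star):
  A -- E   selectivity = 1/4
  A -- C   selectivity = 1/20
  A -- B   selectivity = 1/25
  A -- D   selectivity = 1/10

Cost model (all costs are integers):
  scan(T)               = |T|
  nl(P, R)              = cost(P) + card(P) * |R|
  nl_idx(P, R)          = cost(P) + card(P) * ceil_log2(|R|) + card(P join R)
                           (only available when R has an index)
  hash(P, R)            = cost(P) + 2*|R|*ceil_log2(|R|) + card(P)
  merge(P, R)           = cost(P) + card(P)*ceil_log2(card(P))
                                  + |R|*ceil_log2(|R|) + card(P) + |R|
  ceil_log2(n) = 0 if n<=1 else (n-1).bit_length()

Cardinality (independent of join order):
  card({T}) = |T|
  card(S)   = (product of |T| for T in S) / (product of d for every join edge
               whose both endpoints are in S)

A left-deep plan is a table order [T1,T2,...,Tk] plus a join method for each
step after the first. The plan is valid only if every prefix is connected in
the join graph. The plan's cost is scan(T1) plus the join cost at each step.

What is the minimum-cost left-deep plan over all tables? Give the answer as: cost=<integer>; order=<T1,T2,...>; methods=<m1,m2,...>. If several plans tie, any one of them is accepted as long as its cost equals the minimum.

Selinger DP (subsets sized 1..n):
  {A}: scan cost=40, card=40
  {E}: scan cost=500, card=500
  {C}: scan cost=400, card=400
  {B}: scan cost=50, card=50
  {D}: scan cost=50, card=50
  {AE}: card=5000; try (A,hash)→1480, (E,merge)→5320, (E,nl_idx)→5400, (A,merge)→5780, (A,nl_idx)→8500, (E,hash)→9080 …(+2); best=1480 via (A,hash)
  {AC}: card=800; try (C,nl_idx)→1200, (A,hash)→1280, (A,nl_idx)→3600, (C,merge)→4320, (A,merge)→4680, (C,hash)→7280 …(+2); best=1200 via (C,nl_idx)
  {AB}: card=80; try (A,nl_idx)→430, (A,hash)→580, (B,merge)→670, (B,hash)→680, (A,merge)→680, (B,nl)→2040 …(+1); best=430 via (A,nl_idx)
  {AD}: card=200; try (A,nl_idx)→550, (A,hash)→580, (D,merge)→670, (D,hash)→680, (A,merge)→680, (D,nl)→2040 …(+1); best=550 via (A,nl_idx)
  {ACE}: card=100000; try (E,hash)→11000, (C,hash)→13680, (E,merge)→15000, (C,merge)→75480, (E,nl_idx)→108400, (C,nl_idx)→146480 …(+2); best=11000 via (E,hash)
  {ABE}: card=10000; try (E,merge)→6070, (B,hash)→7080, (E,hash)→9510, (E,nl_idx)→11150, (E,nl)→40430, (B,merge)→71830 …(+1); best=6070 via (E,merge)
  {ADE}: card=25000; try (D,hash)→7080, (E,merge)→7350, (E,hash)→9750, (E,nl_idx)→27350, (D,merge)→71830, (E,nl)→100550 …(+1); best=7080 via (D,hash)
  {ABC}: card=1600; try (B,hash)→2600, (C,nl_idx)→2750, (C,merge)→5070, (C,hash)→7710, (B,merge)→10350, (C,nl)→32430 …(+1); best=2600 via (B,hash)
  {ACD}: card=4000; try (D,hash)→2600, (C,merge)→6350, (C,nl_idx)→6350, (C,hash)→7950, (D,merge)→10350, (D,nl)→41200 …(+1); best=2600 via (D,hash)
  {ABD}: card=400; try (D,hash)→1110, (B,hash)→1350, (D,merge)→1420, (B,merge)→2700, (D,nl)→4430, (B,nl)→10550; best=1110 via (D,hash)
  {ABCE}: card=200000; try (E,hash)→13200, (C,hash)→23270, (E,merge)→26800, (B,hash)→111600, (C,merge)→160070, (E,nl_idx)→217000 …(+5); best=13200 via (E,hash)
  {ACDE}: card=500000; try (E,hash)→15600, (C,hash)→39280, (E,merge)→59600, (D,hash)→111600, (C,merge)→411080, (E,nl_idx)→538600 …(+5); best=15600 via (E,hash)
  {ABDE}: card=50000; try (E,merge)→10110, (E,hash)→10510, (D,hash)→16670, (B,hash)→32680, (E,nl_idx)→54710, (D,merge)→156420 …(+4); best=10110 via (E,merge)
  {ABCD}: card=8000; try (D,hash)→4800, (B,hash)→7200, (C,hash)→8710, (C,merge)→9110, (C,nl_idx)→12710, (D,merge)→22150 …(+4); best=4800 via (D,hash)
  {ABCDE}: card=1000000; try (E,hash)→21800, (C,hash)→67310, (E,merge)→121800, (D,hash)→213800, (B,hash)→516200, (C,merge)→864110 …(+8); best=21800 via (E,hash)

cost=21800; order=A,C,B,D,E; methods=nl_idx,hash,hash,hash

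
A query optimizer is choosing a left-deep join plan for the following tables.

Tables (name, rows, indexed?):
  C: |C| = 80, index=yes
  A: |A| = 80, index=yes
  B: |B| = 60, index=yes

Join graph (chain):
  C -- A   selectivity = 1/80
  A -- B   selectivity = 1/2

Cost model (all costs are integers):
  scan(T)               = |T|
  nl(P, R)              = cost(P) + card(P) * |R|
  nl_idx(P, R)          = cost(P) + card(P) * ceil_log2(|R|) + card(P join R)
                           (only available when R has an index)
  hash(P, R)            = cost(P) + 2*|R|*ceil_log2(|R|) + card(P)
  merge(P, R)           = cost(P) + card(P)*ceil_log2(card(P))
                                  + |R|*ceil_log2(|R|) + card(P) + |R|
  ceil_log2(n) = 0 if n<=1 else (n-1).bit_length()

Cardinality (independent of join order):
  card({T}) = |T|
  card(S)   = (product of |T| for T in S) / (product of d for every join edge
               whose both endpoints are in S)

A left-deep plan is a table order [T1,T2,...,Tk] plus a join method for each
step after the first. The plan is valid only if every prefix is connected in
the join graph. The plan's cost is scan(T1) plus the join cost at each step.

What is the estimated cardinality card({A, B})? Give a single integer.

Tables in S: A(80), B(60)
Edges inside S: A-B(d=2)
numerator = 80 * 60 = 4800
denominator = 2 = 2
card(S) = 4800 / 2 = 2400

2400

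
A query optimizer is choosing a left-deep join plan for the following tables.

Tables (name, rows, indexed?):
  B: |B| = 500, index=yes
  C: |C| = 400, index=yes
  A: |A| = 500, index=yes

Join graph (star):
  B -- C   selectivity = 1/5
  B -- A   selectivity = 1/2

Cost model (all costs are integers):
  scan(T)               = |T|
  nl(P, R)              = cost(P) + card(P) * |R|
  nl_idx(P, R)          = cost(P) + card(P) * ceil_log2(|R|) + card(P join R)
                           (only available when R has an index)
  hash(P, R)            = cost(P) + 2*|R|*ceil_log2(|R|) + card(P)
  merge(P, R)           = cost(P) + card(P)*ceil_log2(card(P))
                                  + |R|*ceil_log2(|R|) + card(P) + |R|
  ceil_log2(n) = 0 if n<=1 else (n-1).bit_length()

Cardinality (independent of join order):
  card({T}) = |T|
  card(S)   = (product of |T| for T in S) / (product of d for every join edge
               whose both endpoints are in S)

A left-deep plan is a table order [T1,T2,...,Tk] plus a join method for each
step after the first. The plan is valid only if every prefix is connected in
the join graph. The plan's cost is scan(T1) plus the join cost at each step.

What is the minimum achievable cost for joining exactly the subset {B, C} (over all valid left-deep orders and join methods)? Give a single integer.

8200

Selinger DP over subsets of {B,C}:
  {B}: scan cost=500, card=500
  {C}: scan cost=400, card=400
  {BC}: card=40000; try (C,hash)→8200, (B,merge)→9400, (C,merge)→9500, (B,hash)→9800, (B,nl_idx)→44000, (C,nl_idx)→45000 …(+2); best=8200 via (C,hash)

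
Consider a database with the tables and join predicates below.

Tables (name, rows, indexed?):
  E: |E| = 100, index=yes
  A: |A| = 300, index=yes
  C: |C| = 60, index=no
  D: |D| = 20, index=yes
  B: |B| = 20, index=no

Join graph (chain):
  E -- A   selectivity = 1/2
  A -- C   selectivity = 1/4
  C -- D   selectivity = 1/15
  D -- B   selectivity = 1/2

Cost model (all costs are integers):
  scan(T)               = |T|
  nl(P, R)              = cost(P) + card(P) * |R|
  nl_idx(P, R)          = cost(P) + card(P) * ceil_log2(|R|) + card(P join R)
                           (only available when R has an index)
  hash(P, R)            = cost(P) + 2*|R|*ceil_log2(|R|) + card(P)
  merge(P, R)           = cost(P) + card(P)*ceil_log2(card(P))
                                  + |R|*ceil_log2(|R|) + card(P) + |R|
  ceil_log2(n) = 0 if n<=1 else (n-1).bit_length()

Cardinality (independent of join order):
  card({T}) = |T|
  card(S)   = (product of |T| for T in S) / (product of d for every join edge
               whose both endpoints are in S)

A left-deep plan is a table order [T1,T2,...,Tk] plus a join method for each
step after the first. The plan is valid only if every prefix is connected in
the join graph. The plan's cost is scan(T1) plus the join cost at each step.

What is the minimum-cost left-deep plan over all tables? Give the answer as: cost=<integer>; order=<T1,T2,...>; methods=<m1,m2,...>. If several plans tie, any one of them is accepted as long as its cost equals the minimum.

Selinger DP (subsets sized 1..n):
  {E}: scan cost=100, card=100
  {A}: scan cost=300, card=300
  {C}: scan cost=60, card=60
  {D}: scan cost=20, card=20
  {B}: scan cost=20, card=20
  {AE}: card=15000; try (E,hash)→2000, (A,merge)→3900, (E,merge)→4100, (A,hash)→5600, (A,nl_idx)→16000, (E,nl_idx)→17400 …(+2); best=2000 via (E,hash)
  {AC}: card=4500; try (C,hash)→1320, (A,merge)→3480, (C,merge)→3720, (A,nl_idx)→5100, (A,hash)→5520, (A,nl)→18060 …(+1); best=1320 via (C,hash)
  {CD}: card=80; try (D,hash)→320, (D,nl_idx)→440, (C,merge)→560, (D,merge)→600, (C,hash)→760, (C,nl)→1220 …(+1); best=320 via (D,hash)
  {BD}: card=200; try (D,hash)→240, (B,hash)→240, (D,merge)→260, (B,merge)→260, (D,nl_idx)→320, (D,nl)→420 …(+1); best=240 via (D,hash)
  {ACE}: card=225000; try (E,hash)→7220, (C,hash)→17720, (E,merge)→65120, (C,merge)→227420, (E,nl_idx)→257820, (E,nl)→451320 …(+1); best=7220 via (E,hash)
  {ACD}: card=6000; try (A,merge)→3960, (A,hash)→5800, (D,hash)→6020, (A,nl_idx)→7040, (A,nl)→24320, (D,nl_idx)→29820 …(+2); best=3960 via (A,merge)
  {BCD}: card=800; try (B,hash)→600, (B,merge)→1080, (C,hash)→1160, (B,nl)→1920, (C,merge)→2460, (C,nl)→12240; best=600 via (B,hash)
  {ACDE}: card=300000; try (E,hash)→11360, (E,merge)→88760, (D,hash)→232420, (E,nl_idx)→345960, (E,nl)→603960, (D,nl_idx)→1432220 …(+2); best=11360 via (E,hash)
  {ABCD}: card=60000; try (A,hash)→6800, (B,hash)→10160, (A,merge)→12400, (A,nl_idx)→67800, (B,merge)→88080, (B,nl)→123960 …(+1); best=6800 via (A,hash)
  {ABCDE}: card=3000000; try (E,hash)→68200, (B,hash)→311560, (E,merge)→1027600, (E,nl_idx)→3426800, (E,nl)→6006800, (B,nl)→6011360 …(+1); best=68200 via (E,hash)

cost=68200; order=C,D,B,A,E; methods=hash,hash,hash,hash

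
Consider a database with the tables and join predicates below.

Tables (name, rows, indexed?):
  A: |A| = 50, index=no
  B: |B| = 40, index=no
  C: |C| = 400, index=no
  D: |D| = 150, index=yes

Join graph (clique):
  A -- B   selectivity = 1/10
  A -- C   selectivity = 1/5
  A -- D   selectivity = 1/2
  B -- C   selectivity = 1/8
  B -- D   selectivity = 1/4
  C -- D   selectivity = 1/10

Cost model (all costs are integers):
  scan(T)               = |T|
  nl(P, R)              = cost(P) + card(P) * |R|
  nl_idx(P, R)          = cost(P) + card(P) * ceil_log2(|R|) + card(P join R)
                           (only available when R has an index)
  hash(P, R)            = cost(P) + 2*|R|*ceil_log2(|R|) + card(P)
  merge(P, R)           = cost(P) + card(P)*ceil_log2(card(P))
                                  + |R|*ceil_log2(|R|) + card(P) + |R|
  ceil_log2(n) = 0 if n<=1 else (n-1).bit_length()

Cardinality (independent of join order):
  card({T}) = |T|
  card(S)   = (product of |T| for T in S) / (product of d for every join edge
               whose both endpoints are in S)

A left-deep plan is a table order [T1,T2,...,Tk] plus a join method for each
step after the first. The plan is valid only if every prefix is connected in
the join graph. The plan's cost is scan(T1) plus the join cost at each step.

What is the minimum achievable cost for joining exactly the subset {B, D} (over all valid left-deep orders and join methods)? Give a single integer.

Selinger DP over subsets of {B,D}:
  {B}: scan cost=40, card=40
  {D}: scan cost=150, card=150
  {BD}: card=1500; try (B,hash)→780, (D,merge)→1670, (B,merge)→1780, (D,nl_idx)→1860, (D,hash)→2480, (D,nl)→6040 …(+1); best=780 via (B,hash)

780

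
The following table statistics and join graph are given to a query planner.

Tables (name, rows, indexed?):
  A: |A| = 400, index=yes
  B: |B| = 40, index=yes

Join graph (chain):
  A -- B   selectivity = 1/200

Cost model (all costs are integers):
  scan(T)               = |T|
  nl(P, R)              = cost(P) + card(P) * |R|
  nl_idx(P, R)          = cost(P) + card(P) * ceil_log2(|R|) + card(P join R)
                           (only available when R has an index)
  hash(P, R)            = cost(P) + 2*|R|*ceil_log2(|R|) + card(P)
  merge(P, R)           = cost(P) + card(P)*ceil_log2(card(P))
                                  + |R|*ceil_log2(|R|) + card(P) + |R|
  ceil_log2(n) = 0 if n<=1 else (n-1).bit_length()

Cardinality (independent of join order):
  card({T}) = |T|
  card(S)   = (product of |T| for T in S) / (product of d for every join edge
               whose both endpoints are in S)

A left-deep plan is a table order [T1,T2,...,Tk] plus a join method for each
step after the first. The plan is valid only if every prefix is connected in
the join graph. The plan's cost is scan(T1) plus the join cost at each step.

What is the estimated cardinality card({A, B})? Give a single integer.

Tables in S: A(400), B(40)
Edges inside S: A-B(d=200)
numerator = 400 * 40 = 16000
denominator = 200 = 200
card(S) = 16000 / 200 = 80

80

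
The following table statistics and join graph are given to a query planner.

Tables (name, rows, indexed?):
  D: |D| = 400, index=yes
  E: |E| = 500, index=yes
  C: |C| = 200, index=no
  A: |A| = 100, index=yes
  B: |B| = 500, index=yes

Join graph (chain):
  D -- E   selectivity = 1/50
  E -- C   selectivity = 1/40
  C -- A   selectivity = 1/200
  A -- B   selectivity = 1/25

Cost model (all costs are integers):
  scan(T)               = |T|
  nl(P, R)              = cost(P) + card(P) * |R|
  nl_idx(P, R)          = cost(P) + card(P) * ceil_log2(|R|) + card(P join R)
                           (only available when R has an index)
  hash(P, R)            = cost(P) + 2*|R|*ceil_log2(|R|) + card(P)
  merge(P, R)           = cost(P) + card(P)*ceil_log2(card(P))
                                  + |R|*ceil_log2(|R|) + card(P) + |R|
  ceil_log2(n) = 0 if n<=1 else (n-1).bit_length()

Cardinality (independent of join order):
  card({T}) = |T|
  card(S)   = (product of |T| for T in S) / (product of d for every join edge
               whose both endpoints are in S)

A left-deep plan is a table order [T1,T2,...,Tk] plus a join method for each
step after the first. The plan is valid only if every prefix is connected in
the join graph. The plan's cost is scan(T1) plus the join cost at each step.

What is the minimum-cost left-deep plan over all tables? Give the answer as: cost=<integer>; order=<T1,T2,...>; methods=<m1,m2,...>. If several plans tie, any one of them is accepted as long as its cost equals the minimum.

Selinger DP (subsets sized 1..n):
  {D}: scan cost=400, card=400
  {E}: scan cost=500, card=500
  {C}: scan cost=200, card=200
  {A}: scan cost=100, card=100
  {B}: scan cost=500, card=500
  {DE}: card=4000; try (E,nl_idx)→8000, (D,hash)→8200, (D,nl_idx)→9000, (E,merge)→9400, (D,merge)→9500, (E,hash)→9800 …(+2); best=8000 via (E,nl_idx)
  {CE}: card=2500; try (C,hash)→4200, (E,nl_idx)→4500, (E,merge)→7000, (C,merge)→7300, (E,hash)→9400, (E,nl)→100200 …(+1); best=4200 via (C,hash)
  {AC}: card=100; try (A,nl_idx)→1700, (A,hash)→1800, (C,merge)→2700, (A,merge)→2800, (C,hash)→3400, (C,nl)→20100 …(+1); best=1700 via (A,nl_idx)
  {AB}: card=2000; try (A,hash)→2400, (B,nl_idx)→3000, (B,merge)→5900, (A,nl_idx)→6000, (A,merge)→6300, (B,hash)→9200 …(+2); best=2400 via (A,hash)
  {CDE}: card=20000; try (D,hash)→13900, (C,hash)→15200, (D,merge)→40700, (D,nl_idx)→46700, (C,merge)→61800, (C,nl)→808000 …(+1); best=13900 via (D,hash)
  {ACE}: card=1250; try (E,nl_idx)→3850, (E,merge)→7500, (A,hash)→8100, (E,hash)→10800, (A,nl_idx)→22950, (A,merge)→37500 …(+2); best=3850 via (E,nl_idx)
  {ABC}: card=2000; try (B,nl_idx)→4600, (B,merge)→7500, (C,hash)→7600, (B,hash)→10800, (C,merge)→28200, (B,nl)→51700 …(+1); best=4600 via (B,nl_idx)
  {ACDE}: card=10000; try (D,hash)→12300, (D,merge)→22850, (D,nl_idx)→25100, (A,hash)→35300, (A,nl_idx)→163900, (A,merge)→334700 …(+2); best=12300 via (D,hash)
  {ABCE}: card=25000; try (B,hash)→14100, (E,hash)→15600, (B,merge)→23850, (E,merge)→33600, (B,nl_idx)→40100, (E,nl_idx)→47600 …(+2); best=14100 via (B,hash)
  {ABCDE}: card=200000; try (B,hash)→31300, (D,hash)→46300, (B,merge)→167300, (B,nl_idx)→302300, (D,merge)→418100, (D,nl_idx)→439100 …(+2); best=31300 via (B,hash)

cost=31300; order=C,A,E,D,B; methods=nl_idx,nl_idx,hash,hash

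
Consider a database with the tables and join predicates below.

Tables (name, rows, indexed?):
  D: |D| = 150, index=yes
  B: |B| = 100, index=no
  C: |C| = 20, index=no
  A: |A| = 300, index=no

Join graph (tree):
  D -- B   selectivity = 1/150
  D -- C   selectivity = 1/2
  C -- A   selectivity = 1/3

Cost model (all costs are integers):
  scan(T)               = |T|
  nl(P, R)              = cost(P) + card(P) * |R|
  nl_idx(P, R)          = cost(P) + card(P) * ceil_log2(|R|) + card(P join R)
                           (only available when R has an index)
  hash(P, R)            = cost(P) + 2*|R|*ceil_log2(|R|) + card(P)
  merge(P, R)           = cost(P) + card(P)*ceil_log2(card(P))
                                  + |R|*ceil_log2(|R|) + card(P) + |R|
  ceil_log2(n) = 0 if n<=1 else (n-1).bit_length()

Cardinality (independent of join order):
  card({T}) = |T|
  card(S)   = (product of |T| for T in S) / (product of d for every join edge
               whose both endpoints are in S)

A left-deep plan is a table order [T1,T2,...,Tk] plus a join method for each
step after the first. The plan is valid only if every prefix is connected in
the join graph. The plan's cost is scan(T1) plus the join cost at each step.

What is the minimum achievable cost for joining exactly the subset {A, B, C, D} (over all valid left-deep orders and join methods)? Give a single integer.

7700

Selinger DP over subsets of {A,B,C,D}:
  {D}: scan cost=150, card=150
  {B}: scan cost=100, card=100
  {C}: scan cost=20, card=20
  {A}: scan cost=300, card=300
  {BD}: card=100; try (D,nl_idx)→1000, (B,hash)→1700, (D,merge)→2250, (B,merge)→2300, (D,hash)→2600, (D,nl)→15100 …(+1); best=1000 via (D,nl_idx)
  {CD}: card=1500; try (C,hash)→500, (D,merge)→1490, (C,merge)→1620, (D,nl_idx)→1680, (D,hash)→2440, (D,nl)→3020 …(+1); best=500 via (C,hash)
  {AC}: card=2000; try (C,hash)→800, (A,merge)→3140, (C,merge)→3420, (A,hash)→5440, (A,nl)→6020, (C,nl)→6300; best=800 via (C,hash)
  {BCD}: card=1000; try (C,hash)→1300, (C,merge)→1920, (C,nl)→3000, (B,hash)→3400, (B,merge)→19300, (B,nl)→150500; best=1300 via (C,hash)
  {ACD}: card=150000; try (D,hash)→5200, (A,hash)→7400, (A,merge)→21500, (D,merge)→26150, (D,nl_idx)→166800, (D,nl)→300800 …(+1); best=5200 via (D,hash)
  {ABCD}: card=100000; try (A,hash)→7700, (A,merge)→15300, (B,hash)→156600, (A,nl)→301300, (B,merge)→2856000, (B,nl)→15005200; best=7700 via (A,hash)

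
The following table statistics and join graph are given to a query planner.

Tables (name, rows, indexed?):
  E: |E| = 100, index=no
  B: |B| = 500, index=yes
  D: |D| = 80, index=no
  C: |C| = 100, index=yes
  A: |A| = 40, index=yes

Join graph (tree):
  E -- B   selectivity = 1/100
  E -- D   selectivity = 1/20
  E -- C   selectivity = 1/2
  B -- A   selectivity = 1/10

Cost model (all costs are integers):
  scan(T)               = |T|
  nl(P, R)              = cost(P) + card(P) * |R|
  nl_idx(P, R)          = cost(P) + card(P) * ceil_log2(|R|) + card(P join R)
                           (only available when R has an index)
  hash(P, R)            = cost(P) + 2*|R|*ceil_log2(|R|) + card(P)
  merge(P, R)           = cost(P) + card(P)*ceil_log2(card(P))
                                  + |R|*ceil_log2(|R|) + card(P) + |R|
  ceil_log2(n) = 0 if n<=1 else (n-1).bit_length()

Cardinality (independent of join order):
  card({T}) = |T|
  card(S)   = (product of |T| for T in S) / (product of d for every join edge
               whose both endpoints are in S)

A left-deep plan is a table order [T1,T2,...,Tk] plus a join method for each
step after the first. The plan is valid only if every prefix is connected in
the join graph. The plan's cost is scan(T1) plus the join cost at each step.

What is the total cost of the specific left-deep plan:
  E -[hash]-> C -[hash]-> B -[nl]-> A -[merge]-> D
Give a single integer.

step 1: scan E: cost=100, card=100
step 2: join C via hash
    card(P join C) = 100*100/(2) = 5000
    cost = 100 + 2*100*7 + 100 = 1600
step 3: join B via hash
    card(P join B) = 5000*500/(100) = 25000
    cost = 1600 + 2*500*9 + 5000 = 15600
step 4: join A via nl
    card(P join A) = 25000*40/(10) = 100000
    cost = 15600 + 25000*40 = 1015600
step 5: join D via merge
    card(P join D) = 100000*80/(20) = 400000
    cost = 1015600 + 100000*17 + 80*7 + 100000 + 80 = 2816240

2816240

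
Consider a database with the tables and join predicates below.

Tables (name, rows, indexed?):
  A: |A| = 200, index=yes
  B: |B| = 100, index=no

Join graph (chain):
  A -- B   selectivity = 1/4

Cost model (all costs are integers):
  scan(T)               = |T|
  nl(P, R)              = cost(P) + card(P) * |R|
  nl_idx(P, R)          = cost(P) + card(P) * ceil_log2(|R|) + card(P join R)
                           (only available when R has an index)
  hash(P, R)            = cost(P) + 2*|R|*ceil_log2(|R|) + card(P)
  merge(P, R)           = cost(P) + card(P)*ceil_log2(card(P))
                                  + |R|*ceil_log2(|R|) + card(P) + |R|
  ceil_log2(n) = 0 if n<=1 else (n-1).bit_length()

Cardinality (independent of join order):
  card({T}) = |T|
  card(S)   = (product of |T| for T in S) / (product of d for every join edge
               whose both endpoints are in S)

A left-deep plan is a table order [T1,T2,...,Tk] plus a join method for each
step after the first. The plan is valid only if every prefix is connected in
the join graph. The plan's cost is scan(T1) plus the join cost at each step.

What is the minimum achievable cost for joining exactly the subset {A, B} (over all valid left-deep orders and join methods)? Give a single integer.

1800

Selinger DP over subsets of {A,B}:
  {A}: scan cost=200, card=200
  {B}: scan cost=100, card=100
  {AB}: card=5000; try (B,hash)→1800, (A,merge)→2700, (B,merge)→2800, (A,hash)→3400, (A,nl_idx)→5900, (A,nl)→20100 …(+1); best=1800 via (B,hash)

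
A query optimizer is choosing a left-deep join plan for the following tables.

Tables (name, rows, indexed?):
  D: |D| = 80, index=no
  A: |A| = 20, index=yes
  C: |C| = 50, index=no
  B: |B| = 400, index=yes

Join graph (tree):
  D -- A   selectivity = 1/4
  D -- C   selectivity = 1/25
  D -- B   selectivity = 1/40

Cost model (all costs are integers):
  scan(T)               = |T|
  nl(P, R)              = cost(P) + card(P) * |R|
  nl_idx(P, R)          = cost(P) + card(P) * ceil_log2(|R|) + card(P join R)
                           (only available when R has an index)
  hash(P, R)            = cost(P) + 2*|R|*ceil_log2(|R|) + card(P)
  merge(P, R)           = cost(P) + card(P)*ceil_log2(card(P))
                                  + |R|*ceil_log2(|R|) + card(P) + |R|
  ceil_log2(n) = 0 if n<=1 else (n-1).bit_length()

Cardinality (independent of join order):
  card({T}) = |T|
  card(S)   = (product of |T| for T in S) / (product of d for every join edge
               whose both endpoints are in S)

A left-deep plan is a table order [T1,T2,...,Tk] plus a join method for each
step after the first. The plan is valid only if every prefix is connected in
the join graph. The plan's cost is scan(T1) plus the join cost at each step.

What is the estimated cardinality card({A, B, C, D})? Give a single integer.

Tables in S: A(20), B(400), C(50), D(80)
Edges inside S: D-A(d=4), D-C(d=25), D-B(d=40)
numerator = 20 * 400 * 50 * 80 = 32000000
denominator = 4 * 25 * 40 = 4000
card(S) = 32000000 / 4000 = 8000

8000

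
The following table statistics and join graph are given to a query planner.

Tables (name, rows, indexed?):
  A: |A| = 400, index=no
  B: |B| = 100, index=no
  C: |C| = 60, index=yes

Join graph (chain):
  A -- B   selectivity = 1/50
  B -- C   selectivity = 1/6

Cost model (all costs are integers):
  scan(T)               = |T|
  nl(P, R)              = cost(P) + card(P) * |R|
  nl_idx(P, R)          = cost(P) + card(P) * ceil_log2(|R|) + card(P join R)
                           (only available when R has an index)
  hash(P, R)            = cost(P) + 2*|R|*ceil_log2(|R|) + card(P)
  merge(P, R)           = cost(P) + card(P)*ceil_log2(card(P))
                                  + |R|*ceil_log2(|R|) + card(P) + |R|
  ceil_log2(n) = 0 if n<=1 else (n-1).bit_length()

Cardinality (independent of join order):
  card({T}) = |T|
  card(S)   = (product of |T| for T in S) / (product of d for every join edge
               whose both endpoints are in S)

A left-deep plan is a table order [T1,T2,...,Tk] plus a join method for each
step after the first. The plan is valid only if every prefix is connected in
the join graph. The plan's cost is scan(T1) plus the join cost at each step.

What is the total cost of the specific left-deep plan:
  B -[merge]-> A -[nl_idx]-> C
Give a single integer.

step 1: scan B: cost=100, card=100
step 2: join A via merge
    card(P join A) = 100*400/(50) = 800
    cost = 100 + 100*7 + 400*9 + 100 + 400 = 4900
step 3: join C via nl_idx
    card(P join C) = 800*60/(6) = 8000
    cost = 4900 + 800*6 + 8000 = 17700

17700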